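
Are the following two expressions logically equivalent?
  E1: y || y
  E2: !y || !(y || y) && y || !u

No

E1: y || y
    = y
E2: !y || !(y || y) && y || !u
    = !y || !y && y || !u
    = !y || !u
These differ: at u=0, y=0, E1 = 0 but E2 = 1.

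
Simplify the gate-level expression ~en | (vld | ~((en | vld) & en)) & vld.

~en | (vld | ~((en | vld) & en)) & vld
= ~en | (vld | ~en) & vld   (absorption)
= ~en | vld   (absorption)

~en | vld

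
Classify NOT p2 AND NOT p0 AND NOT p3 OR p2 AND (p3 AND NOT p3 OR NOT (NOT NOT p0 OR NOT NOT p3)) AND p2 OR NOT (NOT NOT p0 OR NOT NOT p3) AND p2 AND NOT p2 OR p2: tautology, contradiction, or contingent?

NOT p2 AND NOT p0 AND NOT p3 OR p2 AND (p3 AND NOT p3 OR NOT (NOT NOT p0 OR NOT NOT p3)) AND p2 OR NOT (NOT NOT p0 OR NOT NOT p3) AND p2 AND NOT p2 OR p2
= NOT p2 AND NOT p0 AND NOT p3 OR p2 AND NOT (NOT NOT p0 OR NOT NOT p3) AND p2 OR NOT (NOT NOT p0 OR NOT NOT p3) AND p2 AND NOT p2 OR p2   — complement / identity
= NOT p2 AND NOT p0 AND NOT p3 OR NOT (NOT NOT p0 OR NOT NOT p3) AND p2 OR p2   — distribution
= NOT p2 AND NOT p0 AND NOT p3 OR NOT p0 AND NOT p3 AND p2 OR p2   — De Morgan
= NOT p0 AND NOT p3 OR p2   — distribution
This depends on p0, p2, p3, so it is not a constant.

contingent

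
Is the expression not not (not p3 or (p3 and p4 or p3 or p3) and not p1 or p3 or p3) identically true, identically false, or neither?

not not (not p3 or (p3 and p4 or p3 or p3) and not p1 or p3 or p3)
= not not (not p3 or (p3 or p3) and not p1 or p3 or p3)   — absorption
= not not (not p3 or p3 or p3)   — absorption
= not not (not p3 or p3)   — idempotence
= not p3 or p3   — double negation
= True   — complement

identically true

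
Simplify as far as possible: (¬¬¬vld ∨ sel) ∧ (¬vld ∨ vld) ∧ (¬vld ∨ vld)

¬vld ∨ sel

(¬¬¬vld ∨ sel) ∧ (¬vld ∨ vld) ∧ (¬vld ∨ vld)
= (¬¬¬vld ∨ sel) ∧ (¬vld ∨ vld)   [idempotence]
= (¬vld ∨ sel) ∧ (¬vld ∨ vld)   [double negation]
= ¬vld ∨ sel   [complement / identity]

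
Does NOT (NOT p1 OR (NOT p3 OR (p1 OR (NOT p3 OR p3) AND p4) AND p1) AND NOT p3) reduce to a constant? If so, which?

NOT (NOT p1 OR (NOT p3 OR (p1 OR (NOT p3 OR p3) AND p4) AND p1) AND NOT p3)
= NOT (NOT p1 OR (NOT p3 OR (p1 OR p4) AND p1) AND NOT p3)   — complement / identity
= NOT (NOT p1 OR (NOT p3 OR p1) AND NOT p3)   — absorption
= NOT (NOT p1 OR NOT p3)   — absorption
= p1 AND p3   — De Morgan
This depends on p1, p3, so it is not a constant.

no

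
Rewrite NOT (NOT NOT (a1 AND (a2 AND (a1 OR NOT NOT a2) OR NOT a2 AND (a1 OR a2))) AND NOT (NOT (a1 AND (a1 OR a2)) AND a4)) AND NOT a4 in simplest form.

NOT a1 AND NOT a4

NOT (NOT NOT (a1 AND (a2 AND (a1 OR NOT NOT a2) OR NOT a2 AND (a1 OR a2))) AND NOT (NOT (a1 AND (a1 OR a2)) AND a4)) AND NOT a4
= NOT (NOT NOT (a1 AND (a2 AND (a1 OR a2) OR NOT a2 AND (a1 OR a2))) AND NOT (NOT (a1 AND (a1 OR a2)) AND a4)) AND NOT a4   — double negation
= (NOT (a1 AND (a2 AND (a1 OR a2) OR NOT a2 AND (a1 OR a2))) OR NOT (a1 AND (a1 OR a2)) AND a4) AND NOT a4   — De Morgan
= (NOT (a1 AND (a1 OR a2)) OR NOT (a1 AND (a1 OR a2)) AND a4) AND NOT a4   — distribution
= NOT (a1 AND (a1 OR a2)) AND NOT a4   — absorption
= NOT a1 AND NOT a4   — absorption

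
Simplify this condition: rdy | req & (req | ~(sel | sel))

rdy | req

rdy | req & (req | ~(sel | sel))
= rdy | req & (req | ~sel)   — idempotence
= rdy | req   — absorption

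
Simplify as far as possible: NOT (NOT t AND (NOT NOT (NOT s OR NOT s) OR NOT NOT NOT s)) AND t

NOT (NOT t AND (NOT NOT (NOT s OR NOT s) OR NOT NOT NOT s)) AND t
= NOT (NOT t AND (NOT NOT NOT s OR NOT NOT NOT s)) AND t   — idempotence
= NOT (NOT t AND NOT NOT NOT s) AND t   — idempotence
= NOT (NOT t AND NOT s) AND t   — double negation
= (t OR s) AND t   — De Morgan
= t   — absorption

t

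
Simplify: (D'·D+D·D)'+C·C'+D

(D'·D+D·D)'+C·C'+D
= D'+C·C'+D   [distribution]
= D'+D   [complement / identity]
= 1   [complement]

1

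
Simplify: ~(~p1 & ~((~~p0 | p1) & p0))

~(~p1 & ~((~~p0 | p1) & p0))
= p1 | (~~p0 | p1) & p0   — De Morgan
= p1 | (p0 | p1) & p0   — double negation
= p1 | p0   — absorption

p1 | p0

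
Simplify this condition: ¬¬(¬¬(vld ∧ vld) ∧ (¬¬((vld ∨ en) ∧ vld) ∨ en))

¬¬(¬¬(vld ∧ vld) ∧ (¬¬((vld ∨ en) ∧ vld) ∨ en))
= ¬¬(¬¬(vld ∧ vld) ∧ (¬¬vld ∨ en))   (absorption)
= ¬¬(¬¬vld ∧ (¬¬vld ∨ en))   (idempotence)
= ¬¬vld ∧ (¬¬vld ∨ en)   (double negation)
= ¬¬vld   (absorption)
= vld   (double negation)

vld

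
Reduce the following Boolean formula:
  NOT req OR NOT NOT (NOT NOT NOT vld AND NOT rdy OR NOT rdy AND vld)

NOT req OR NOT rdy

NOT req OR NOT NOT (NOT NOT NOT vld AND NOT rdy OR NOT rdy AND vld)
= NOT req OR NOT NOT (NOT vld AND NOT rdy OR NOT rdy AND vld)   — double negation
= NOT req OR NOT NOT NOT rdy   — distribution
= NOT req OR NOT rdy   — double negation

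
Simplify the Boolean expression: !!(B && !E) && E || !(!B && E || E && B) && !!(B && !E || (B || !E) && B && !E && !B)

B && !E

!!(B && !E) && E || !(!B && E || E && B) && !!(B && !E || (B || !E) && B && !E && !B)
= !!(B && !E) && E || !(!B && E || E && B) && !!(B && !E || B && !E && !B)
= !!(B && !E) && E || !(!B && E || E && B) && !!(B && !E)
= !!(B && !E) && E || !E && !!(B && !E)
= !!(B && !E)
= B && !E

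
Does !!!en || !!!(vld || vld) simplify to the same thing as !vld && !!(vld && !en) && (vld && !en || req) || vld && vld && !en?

No

E1: !!!en || !!!(vld || vld)
    = !!!en || !(vld || vld)   (double negation)
    = !!!en || !vld   (idempotence)
    = !en || !vld   (double negation)
E2: !vld && !!(vld && !en) && (vld && !en || req) || vld && vld && !en
    = !vld && vld && !en && (vld && !en || req) || vld && vld && !en   (double negation)
    = !vld && vld && !en || vld && vld && !en   (absorption)
    = vld && !en   (distribution)
These differ: at en=0, req=1, vld=0, E1 = 1 but E2 = 0.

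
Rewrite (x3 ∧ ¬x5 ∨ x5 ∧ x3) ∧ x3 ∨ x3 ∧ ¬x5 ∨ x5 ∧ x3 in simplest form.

(x3 ∧ ¬x5 ∨ x5 ∧ x3) ∧ x3 ∨ x3 ∧ ¬x5 ∨ x5 ∧ x3
= x3 ∧ ¬x5 ∨ x5 ∧ x3   (absorption)
= x3   (distribution)

x3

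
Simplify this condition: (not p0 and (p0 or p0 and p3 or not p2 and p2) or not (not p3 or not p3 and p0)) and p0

(not p0 and (p0 or p0 and p3 or not p2 and p2) or not (not p3 or not p3 and p0)) and p0
= (not p0 and (p0 or p0 and p3) or not (not p3 or not p3 and p0)) and p0   [complement / identity]
= (not p0 and (p0 or p0 and p3) or not not p3) and p0   [absorption]
= (not p0 and p0 or not not p3) and p0   [absorption]
= (not p0 and p0 or p3) and p0   [double negation]
= p3 and p0   [complement / identity]

p3 and p0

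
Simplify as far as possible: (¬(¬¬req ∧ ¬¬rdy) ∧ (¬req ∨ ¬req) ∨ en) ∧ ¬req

(¬(¬¬req ∧ ¬¬rdy) ∧ (¬req ∨ ¬req) ∨ en) ∧ ¬req
= ((¬req ∨ ¬rdy) ∧ (¬req ∨ ¬req) ∨ en) ∧ ¬req   — De Morgan
= ((¬req ∨ ¬rdy) ∧ ¬req ∨ en) ∧ ¬req   — idempotence
= (¬req ∨ en) ∧ ¬req   — absorption
= ¬req   — absorption

¬req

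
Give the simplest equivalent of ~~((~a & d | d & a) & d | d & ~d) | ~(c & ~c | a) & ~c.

d | ~a & ~c

~~((~a & d | d & a) & d | d & ~d) | ~(c & ~c | a) & ~c
= ~~(d & d | d & ~d) | ~(c & ~c | a) & ~c   — distribution
= ~~d | ~(c & ~c | a) & ~c   — distribution
= d | ~(c & ~c | a) & ~c   — double negation
= d | ~a & ~c   — complement / identity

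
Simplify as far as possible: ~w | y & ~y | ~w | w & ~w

~w

~w | y & ~y | ~w | w & ~w
= ~w | ~w | w & ~w   (complement / identity)
= ~w | w & ~w   (idempotence)
= ~w   (complement / identity)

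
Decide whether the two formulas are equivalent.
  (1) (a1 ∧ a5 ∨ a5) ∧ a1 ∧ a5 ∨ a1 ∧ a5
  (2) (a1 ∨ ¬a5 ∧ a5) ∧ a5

E1: (a1 ∧ a5 ∨ a5) ∧ a1 ∧ a5 ∨ a1 ∧ a5
    = a1 ∧ a5 ∨ a1 ∧ a5   (absorption)
    = a1 ∧ a5   (idempotence)
E2: (a1 ∨ ¬a5 ∧ a5) ∧ a5
    = a1 ∧ a5   (complement / identity)
Both reduce to a1 ∧ a5, so they are equivalent.

Yes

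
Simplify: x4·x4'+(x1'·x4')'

x4·x4'+(x1'·x4')'
= (x1'·x4')'   (complement / identity)
= x1+x4   (De Morgan)

x1+x4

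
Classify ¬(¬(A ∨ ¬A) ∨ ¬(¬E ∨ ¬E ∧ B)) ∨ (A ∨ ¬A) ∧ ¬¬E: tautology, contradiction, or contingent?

¬(¬(A ∨ ¬A) ∨ ¬(¬E ∨ ¬E ∧ B)) ∨ (A ∨ ¬A) ∧ ¬¬E
= ¬(¬(A ∨ ¬A) ∨ ¬¬E) ∨ (A ∨ ¬A) ∧ ¬¬E   — absorption
= (A ∨ ¬A) ∧ ¬E ∨ (A ∨ ¬A) ∧ ¬¬E   — De Morgan
= (A ∨ ¬A) ∧ ¬E ∨ (A ∨ ¬A) ∧ E   — double negation
= A ∨ ¬A   — distribution
= True   — complement

tautology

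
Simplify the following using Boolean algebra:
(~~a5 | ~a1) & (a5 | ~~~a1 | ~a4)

(~~a5 | ~a1) & (a5 | ~~~a1 | ~a4)
= (~~a5 | ~a1) & (a5 | ~a1 | ~a4)   [double negation]
= (a5 | ~a1) & (a5 | ~a1 | ~a4)   [double negation]
= a5 | ~a1   [absorption]

a5 | ~a1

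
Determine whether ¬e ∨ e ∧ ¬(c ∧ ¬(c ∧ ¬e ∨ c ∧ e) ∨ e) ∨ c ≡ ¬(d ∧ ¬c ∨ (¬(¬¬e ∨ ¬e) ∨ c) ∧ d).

E1: ¬e ∨ e ∧ ¬(c ∧ ¬(c ∧ ¬e ∨ c ∧ e) ∨ e) ∨ c
    = ¬e ∨ e ∧ ¬(c ∧ ¬c ∨ e) ∨ c   (distribution)
    = ¬e ∨ e ∧ ¬e ∨ c   (complement / identity)
    = ¬e ∨ c   (complement / identity)
E2: ¬(d ∧ ¬c ∨ (¬(¬¬e ∨ ¬e) ∨ c) ∧ d)
    = ¬(d ∧ ¬c ∨ (¬e ∧ e ∨ c) ∧ d)   (De Morgan)
    = ¬(d ∧ ¬c ∨ c ∧ d)   (complement / identity)
    = ¬d   (distribution)
These differ: at c=1, d=1, e=1, E1 = 1 but E2 = 0.

No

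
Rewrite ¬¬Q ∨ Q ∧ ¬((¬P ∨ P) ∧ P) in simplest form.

Q

¬¬Q ∨ Q ∧ ¬((¬P ∨ P) ∧ P)
= Q ∨ Q ∧ ¬((¬P ∨ P) ∧ P)
= Q ∨ Q ∧ ¬P
= Q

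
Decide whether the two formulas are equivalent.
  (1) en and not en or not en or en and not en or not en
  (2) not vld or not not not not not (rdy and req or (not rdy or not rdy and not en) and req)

E1: en and not en or not en or en and not en or not en
    = en and not en or not en   — idempotence
    = not en   — complement / identity
E2: not vld or not not not not not (rdy and req or (not rdy or not rdy and not en) and req)
    = not vld or not not not (rdy and req or (not rdy or not rdy and not en) and req)   — double negation
    = not vld or not (rdy and req or (not rdy or not rdy and not en) and req)   — double negation
    = not vld or not (rdy and req or not rdy and req)   — absorption
    = not vld or not req   — distribution
These differ: at en=1, rdy=0, req=1, vld=0, E1 = 0 but E2 = 1.

No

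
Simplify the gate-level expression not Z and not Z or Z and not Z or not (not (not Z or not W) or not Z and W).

not Z or not W

not Z and not Z or Z and not Z or not (not (not Z or not W) or not Z and W)
= not Z or not (not (not Z or not W) or not Z and W)
= not Z or not (Z and W or not Z and W)
= not Z or not W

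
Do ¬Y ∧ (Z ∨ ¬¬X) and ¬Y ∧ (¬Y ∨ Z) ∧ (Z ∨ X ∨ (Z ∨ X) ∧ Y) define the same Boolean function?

E1: ¬Y ∧ (Z ∨ ¬¬X)
    = ¬Y ∧ (Z ∨ X)   [double negation]
E2: ¬Y ∧ (¬Y ∨ Z) ∧ (Z ∨ X ∨ (Z ∨ X) ∧ Y)
    = ¬Y ∧ (Z ∨ X ∨ (Z ∨ X) ∧ Y)   [absorption]
    = ¬Y ∧ (Z ∨ X)   [absorption]
Both reduce to ¬Y ∧ (Z ∨ X), so they are equivalent.

Yes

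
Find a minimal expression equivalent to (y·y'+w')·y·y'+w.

w

(y·y'+w')·y·y'+w
= y·y'+w
= w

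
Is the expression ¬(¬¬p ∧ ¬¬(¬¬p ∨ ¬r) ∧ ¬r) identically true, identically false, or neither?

¬(¬¬p ∧ ¬¬(¬¬p ∨ ¬r) ∧ ¬r)
= ¬(¬¬p ∧ (¬¬p ∨ ¬r) ∧ ¬r)   [double negation]
= ¬(¬¬p ∧ ¬r)   [absorption]
= ¬p ∨ r   [De Morgan]
This depends on p, r, so it is not a constant.

neither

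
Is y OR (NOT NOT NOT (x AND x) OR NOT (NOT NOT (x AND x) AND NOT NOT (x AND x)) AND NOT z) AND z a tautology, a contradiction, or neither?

neither

y OR (NOT NOT NOT (x AND x) OR NOT (NOT NOT (x AND x) AND NOT NOT (x AND x)) AND NOT z) AND z
= y OR (NOT NOT NOT (x AND x) OR NOT NOT NOT (x AND x) AND NOT z) AND z
= y OR NOT NOT NOT (x AND x) AND z
= y OR NOT NOT NOT x AND z
= y OR NOT x AND z
This depends on x, y, z, so it is not a constant.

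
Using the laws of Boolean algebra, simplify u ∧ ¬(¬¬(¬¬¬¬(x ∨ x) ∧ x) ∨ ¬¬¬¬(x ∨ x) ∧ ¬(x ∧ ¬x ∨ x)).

u ∧ ¬x

u ∧ ¬(¬¬(¬¬¬¬(x ∨ x) ∧ x) ∨ ¬¬¬¬(x ∨ x) ∧ ¬(x ∧ ¬x ∨ x))
= u ∧ ¬(¬¬(¬¬¬¬(x ∨ x) ∧ x) ∨ ¬¬¬¬(x ∨ x) ∧ ¬x)   — complement / identity
= u ∧ ¬(¬¬¬¬(x ∨ x) ∧ x ∨ ¬¬¬¬(x ∨ x) ∧ ¬x)   — double negation
= u ∧ ¬¬¬¬¬(x ∨ x)   — distribution
= u ∧ ¬¬¬(x ∨ x)   — double negation
= u ∧ ¬¬¬x   — idempotence
= u ∧ ¬x   — double negation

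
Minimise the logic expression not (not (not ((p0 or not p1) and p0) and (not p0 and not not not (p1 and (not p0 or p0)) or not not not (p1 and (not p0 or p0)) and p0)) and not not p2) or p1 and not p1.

not (not (not ((p0 or not p1) and p0) and (not p0 and not not not (p1 and (not p0 or p0)) or not not not (p1 and (not p0 or p0)) and p0)) and not not p2) or p1 and not p1
= not (not (not ((p0 or not p1) and p0) and not not not (p1 and (not p0 or p0))) and not not p2) or p1 and not p1   (distribution)
= not (not (not ((p0 or not p1) and p0) and not (p1 and (not p0 or p0))) and not not p2) or p1 and not p1   (double negation)
= not (not (not p0 and not (p1 and (not p0 or p0))) and not not p2) or p1 and not p1   (absorption)
= not (not (not p0 and not p1) and not not p2) or p1 and not p1   (complement / identity)
= not (not (not p0 and not p1) and not not p2)   (complement / identity)
= not p0 and not p1 or not p2   (De Morgan)

not p0 and not p1 or not p2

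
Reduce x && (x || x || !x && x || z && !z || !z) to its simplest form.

x && (x || x || !x && x || z && !z || !z)
= x && (x || x || !x && x || !z)   — complement / identity
= x && (x || !x && x || !z)   — idempotence
= x && (x || !z)   — complement / identity
= x   — absorption

x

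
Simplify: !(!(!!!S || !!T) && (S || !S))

!(!(!!!S || !!T) && (S || !S))
= !!(!!!S || !!T)   — complement / identity
= !(!!S && !T)   — De Morgan
= !S || T   — De Morgan

!S || T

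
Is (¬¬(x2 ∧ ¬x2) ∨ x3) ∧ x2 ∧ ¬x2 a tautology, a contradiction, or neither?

(¬¬(x2 ∧ ¬x2) ∨ x3) ∧ x2 ∧ ¬x2
= (x2 ∧ ¬x2 ∨ x3) ∧ x2 ∧ ¬x2   [double negation]
= x2 ∧ ¬x2   [absorption]
= False   [complement]

contradiction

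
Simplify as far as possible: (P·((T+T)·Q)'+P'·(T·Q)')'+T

(P·((T+T)·Q)'+P'·(T·Q)')'+T
= (P·(T·Q)'+P'·(T·Q)')'+T
= ((T·Q)')'+T
= T·Q+T
= T

T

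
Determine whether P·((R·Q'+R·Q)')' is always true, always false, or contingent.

contingent

P·((R·Q'+R·Q)')'
= P·(R')'   (distribution)
= P·R   (double negation)
This depends on P, R, so it is not a constant.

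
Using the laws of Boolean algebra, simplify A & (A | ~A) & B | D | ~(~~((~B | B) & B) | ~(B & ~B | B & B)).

A & (A | ~A) & B | D | ~(~~((~B | B) & B) | ~(B & ~B | B & B))
= A & (A | ~A) & B | D | ~(~~B | ~(B & ~B | B & B))   (complement / identity)
= A & (A | ~A) & B | D | ~(~~B | ~B)   (distribution)
= A & (A | ~A) & B | D | ~B & B   (De Morgan)
= A & B | D | ~B & B   (complement / identity)
= A & B | D   (complement / identity)

A & B | D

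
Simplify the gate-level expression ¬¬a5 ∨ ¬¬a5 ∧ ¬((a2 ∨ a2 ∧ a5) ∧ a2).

¬¬a5 ∨ ¬¬a5 ∧ ¬((a2 ∨ a2 ∧ a5) ∧ a2)
= a5 ∨ ¬¬a5 ∧ ¬((a2 ∨ a2 ∧ a5) ∧ a2)   [double negation]
= a5 ∨ ¬¬a5 ∧ ¬(a2 ∧ a2)   [absorption]
= a5 ∨ a5 ∧ ¬(a2 ∧ a2)   [double negation]
= a5 ∨ a5 ∧ ¬a2   [idempotence]
= a5   [absorption]

a5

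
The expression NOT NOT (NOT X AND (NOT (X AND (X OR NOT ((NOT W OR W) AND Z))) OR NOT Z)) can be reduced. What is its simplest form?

NOT X

NOT NOT (NOT X AND (NOT (X AND (X OR NOT ((NOT W OR W) AND Z))) OR NOT Z))
= NOT NOT (NOT X AND (NOT (X AND (X OR NOT Z)) OR NOT Z))   — complement / identity
= NOT NOT (NOT X AND (NOT X OR NOT Z))   — absorption
= NOT NOT NOT X   — absorption
= NOT X   — double negation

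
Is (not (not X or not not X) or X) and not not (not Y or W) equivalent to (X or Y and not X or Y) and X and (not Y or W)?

Yes

E1: (not (not X or not not X) or X) and not not (not Y or W)
    = (not (not X or not not X) or X) and (not Y or W)   (double negation)
    = (X and not X or X) and (not Y or W)   (De Morgan)
    = X and (not Y or W)   (complement / identity)
E2: (X or Y and not X or Y) and X and (not Y or W)
    = (X or Y) and X and (not Y or W)   (absorption)
    = X and (not Y or W)   (absorption)
Both reduce to X and (not Y or W), so they are equivalent.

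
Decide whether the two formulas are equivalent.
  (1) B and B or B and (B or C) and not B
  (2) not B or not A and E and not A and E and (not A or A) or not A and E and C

E1: B and B or B and (B or C) and not B
    = B and B or B and not B   [absorption]
    = B   [distribution]
E2: not B or not A and E and not A and E and (not A or A) or not A and E and C
    = not B or not A and E and not A and E or not A and E and C   [complement / identity]
    = not B or not A and E or not A and E and C   [idempotence]
    = not B or not A and E   [absorption]
These differ: at A=0, B=0, C=1, E=0, E1 = 0 but E2 = 1.

No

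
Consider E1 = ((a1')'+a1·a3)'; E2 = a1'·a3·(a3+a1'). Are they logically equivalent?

No

E1: ((a1')'+a1·a3)'
    = (a1+a1·a3)'   [double negation]
    = a1'   [absorption]
E2: a1'·a3·(a3+a1')
    = a1'·a3   [absorption]
These differ: at a1=0, a3=0, E1 = 1 but E2 = 0.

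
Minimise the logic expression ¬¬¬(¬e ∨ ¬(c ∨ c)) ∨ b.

e ∧ c ∨ b

¬¬¬(¬e ∨ ¬(c ∨ c)) ∨ b
= ¬(¬e ∨ ¬(c ∨ c)) ∨ b   (double negation)
= e ∧ (c ∨ c) ∨ b   (De Morgan)
= e ∧ c ∨ b   (idempotence)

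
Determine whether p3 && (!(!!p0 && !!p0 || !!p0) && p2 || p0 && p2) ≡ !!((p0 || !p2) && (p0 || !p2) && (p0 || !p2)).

E1: p3 && (!(!!p0 && !!p0 || !!p0) && p2 || p0 && p2)
    = p3 && (!(!!p0 || !!p0) && p2 || p0 && p2)   [idempotence]
    = p3 && (!!!p0 && p2 || p0 && p2)   [idempotence]
    = p3 && (!p0 && p2 || p0 && p2)   [double negation]
    = p3 && p2   [distribution]
E2: !!((p0 || !p2) && (p0 || !p2) && (p0 || !p2))
    = (p0 || !p2) && (p0 || !p2) && (p0 || !p2)   [double negation]
    = (p0 || !p2) && (p0 || !p2)   [idempotence]
    = p0 || !p2   [idempotence]
These differ: at p0=1, p2=0, p3=0, E1 = 0 but E2 = 1.

No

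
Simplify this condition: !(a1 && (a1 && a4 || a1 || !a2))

!(a1 && (a1 && a4 || a1 || !a2))
= !(a1 && (a1 || !a2))   (absorption)
= !a1   (absorption)

!a1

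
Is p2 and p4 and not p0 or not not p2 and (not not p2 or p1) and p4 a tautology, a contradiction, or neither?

neither

p2 and p4 and not p0 or not not p2 and (not not p2 or p1) and p4
= p2 and p4 and not p0 or not not p2 and p4
= p2 and p4 and not p0 or p2 and p4
= p2 and p4
This depends on p2, p4, so it is not a constant.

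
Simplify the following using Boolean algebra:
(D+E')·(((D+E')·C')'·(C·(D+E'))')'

(D+E')·(((D+E')·C')'·(C·(D+E'))')'
= (D+E')·((D+E')·C'+C·(D+E'))
= (D+E')·(D+E')
= D+E'

D+E'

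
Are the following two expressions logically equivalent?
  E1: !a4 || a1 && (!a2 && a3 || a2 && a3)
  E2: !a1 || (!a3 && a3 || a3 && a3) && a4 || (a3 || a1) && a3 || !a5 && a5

No

E1: !a4 || a1 && (!a2 && a3 || a2 && a3)
    = !a4 || a1 && a3   (distribution)
E2: !a1 || (!a3 && a3 || a3 && a3) && a4 || (a3 || a1) && a3 || !a5 && a5
    = !a1 || (!a3 && a3 || a3 && a3) && a4 || a3 || !a5 && a5   (absorption)
    = !a1 || a3 && a4 || a3 || !a5 && a5   (distribution)
    = !a1 || a3 && a4 || a3   (complement / identity)
    = !a1 || a3   (absorption)
These differ: at a1=0, a2=0, a3=1, a4=1, a5=0, E1 = 0 but E2 = 1.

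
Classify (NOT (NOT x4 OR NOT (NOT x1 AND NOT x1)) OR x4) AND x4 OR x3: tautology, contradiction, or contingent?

contingent

(NOT (NOT x4 OR NOT (NOT x1 AND NOT x1)) OR x4) AND x4 OR x3
= (NOT (NOT x4 OR NOT NOT x1) OR x4) AND x4 OR x3   — idempotence
= (x4 AND NOT x1 OR x4) AND x4 OR x3   — De Morgan
= x4 AND x4 OR x3   — absorption
= x4 OR x3   — idempotence
This depends on x3, x4, so it is not a constant.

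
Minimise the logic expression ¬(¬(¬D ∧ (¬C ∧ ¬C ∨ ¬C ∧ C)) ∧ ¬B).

¬D ∧ ¬C ∨ B

¬(¬(¬D ∧ (¬C ∧ ¬C ∨ ¬C ∧ C)) ∧ ¬B)
= ¬D ∧ (¬C ∧ ¬C ∨ ¬C ∧ C) ∨ B   [De Morgan]
= ¬D ∧ ¬C ∨ B   [distribution]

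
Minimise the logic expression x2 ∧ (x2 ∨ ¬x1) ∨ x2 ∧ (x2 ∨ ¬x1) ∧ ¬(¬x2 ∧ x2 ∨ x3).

x2 ∧ (x2 ∨ ¬x1) ∨ x2 ∧ (x2 ∨ ¬x1) ∧ ¬(¬x2 ∧ x2 ∨ x3)
= x2 ∧ (x2 ∨ ¬x1) ∨ x2 ∧ (x2 ∨ ¬x1) ∧ ¬x3   (complement / identity)
= x2 ∧ (x2 ∨ ¬x1)   (absorption)
= x2   (absorption)

x2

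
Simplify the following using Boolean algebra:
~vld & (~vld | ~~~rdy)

~vld & (~vld | ~~~rdy)
= ~vld & (~vld | ~rdy)   [double negation]
= ~vld   [absorption]

~vld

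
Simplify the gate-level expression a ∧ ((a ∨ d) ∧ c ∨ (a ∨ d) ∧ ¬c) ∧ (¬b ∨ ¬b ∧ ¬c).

a ∧ ((a ∨ d) ∧ c ∨ (a ∨ d) ∧ ¬c) ∧ (¬b ∨ ¬b ∧ ¬c)
= a ∧ (a ∨ d) ∧ (¬b ∨ ¬b ∧ ¬c)
= a ∧ (a ∨ d) ∧ ¬b
= a ∧ ¬b

a ∧ ¬b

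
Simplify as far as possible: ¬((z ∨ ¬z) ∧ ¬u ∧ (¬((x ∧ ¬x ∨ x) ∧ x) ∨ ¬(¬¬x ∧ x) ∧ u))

¬((z ∨ ¬z) ∧ ¬u ∧ (¬((x ∧ ¬x ∨ x) ∧ x) ∨ ¬(¬¬x ∧ x) ∧ u))
= ¬(¬u ∧ (¬((x ∧ ¬x ∨ x) ∧ x) ∨ ¬(¬¬x ∧ x) ∧ u))   (complement / identity)
= ¬(¬u ∧ (¬(x ∧ x) ∨ ¬(¬¬x ∧ x) ∧ u))   (complement / identity)
= ¬(¬u ∧ (¬(x ∧ x) ∨ ¬(x ∧ x) ∧ u))   (double negation)
= ¬(¬u ∧ ¬(x ∧ x))   (absorption)
= u ∨ x ∧ x   (De Morgan)
= u ∨ x   (idempotence)

u ∨ x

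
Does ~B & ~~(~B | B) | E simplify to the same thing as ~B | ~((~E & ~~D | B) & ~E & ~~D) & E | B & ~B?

Yes

E1: ~B & ~~(~B | B) | E
    = ~B & (~B | B) | E   — double negation
    = ~B | E   — complement / identity
E2: ~B | ~((~E & ~~D | B) & ~E & ~~D) & E | B & ~B
    = ~B | ~(~E & ~~D) & E | B & ~B   — absorption
    = ~B | (E | ~D) & E | B & ~B   — De Morgan
    = ~B | E | B & ~B   — absorption
    = ~B | E   — complement / identity
Both reduce to ~B | E, so they are equivalent.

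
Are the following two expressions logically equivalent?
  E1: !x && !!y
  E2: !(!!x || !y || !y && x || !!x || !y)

Yes

E1: !x && !!y
    = !x && y
E2: !(!!x || !y || !y && x || !!x || !y)
    = !(!!x || !y || !!x || !y)
    = !(!!x || !y)
    = !x && y
Both reduce to !x && y, so they are equivalent.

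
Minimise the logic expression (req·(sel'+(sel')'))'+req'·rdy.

req'

(req·(sel'+(sel')'))'+req'·rdy
= (req·(sel'+sel))'+req'·rdy   [double negation]
= req'+req'·rdy   [complement / identity]
= req'   [absorption]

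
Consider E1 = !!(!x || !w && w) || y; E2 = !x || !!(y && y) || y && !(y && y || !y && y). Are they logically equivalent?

E1: !!(!x || !w && w) || y
    = !!!x || y
    = !x || y
E2: !x || !!(y && y) || y && !(y && y || !y && y)
    = !x || !!(y && y) || y && !y
    = !x || y && y || y && !y
    = !x || y
Both reduce to !x || y, so they are equivalent.

Yes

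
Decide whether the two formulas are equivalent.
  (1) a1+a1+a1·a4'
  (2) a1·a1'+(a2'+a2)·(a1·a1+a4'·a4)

Yes

E1: a1+a1+a1·a4'
    = a1+a1·a4'
    = a1
E2: a1·a1'+(a2'+a2)·(a1·a1+a4'·a4)
    = a1·a1'+(a2'+a2)·a1·a1
    = a1·a1'+a1·a1
    = a1
Both reduce to a1, so they are equivalent.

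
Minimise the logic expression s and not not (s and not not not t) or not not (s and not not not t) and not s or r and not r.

s and not t

s and not not (s and not not not t) or not not (s and not not not t) and not s or r and not r
= not not (s and not not not t) or r and not r   [distribution]
= not not (s and not not not t)   [complement / identity]
= s and not not not t   [double negation]
= s and not t   [double negation]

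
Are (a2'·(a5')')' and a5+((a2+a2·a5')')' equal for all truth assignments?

No

E1: (a2'·(a5')')'
    = a2+a5'   — De Morgan
E2: a5+((a2+a2·a5')')'
    = a5+a2+a2·a5'   — double negation
    = a5+a2   — absorption
These differ: at a2=0, a5=0, E1 = 1 but E2 = 0.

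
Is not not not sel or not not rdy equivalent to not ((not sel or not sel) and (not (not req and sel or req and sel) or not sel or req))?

E1: not not not sel or not not rdy
    = not sel or not not rdy
    = not sel or rdy
E2: not ((not sel or not sel) and (not (not req and sel or req and sel) or not sel or req))
    = not ((not sel or not sel) and (not sel or not sel or req))
    = not (not sel or not sel)
    = sel and sel
    = sel
These differ: at rdy=1, req=1, sel=0, E1 = 1 but E2 = 0.

No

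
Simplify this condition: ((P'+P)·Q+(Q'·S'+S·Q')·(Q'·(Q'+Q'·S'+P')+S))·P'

((P'+P)·Q+(Q'·S'+S·Q')·(Q'·(Q'+Q'·S'+P')+S))·P'
= ((P'+P)·Q+(Q'·S'+S·Q')·(Q'·(Q'+P')+S))·P'
= ((P'+P)·Q+Q'·(Q'·(Q'+P')+S))·P'
= (Q+Q'·(Q'·(Q'+P')+S))·P'
= (Q+Q'·(Q'+S))·P'
= (Q+Q')·P'
= P'

P'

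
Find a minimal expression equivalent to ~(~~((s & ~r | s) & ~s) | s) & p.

~s & p

~(~~((s & ~r | s) & ~s) | s) & p
= ~((s & ~r | s) & ~s | s) & p   (double negation)
= ~(s & ~s | s) & p   (absorption)
= ~s & p   (complement / identity)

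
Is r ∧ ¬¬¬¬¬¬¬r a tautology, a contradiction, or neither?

r ∧ ¬¬¬¬¬¬¬r
= r ∧ ¬¬¬¬¬r   — double negation
= r ∧ ¬¬¬r   — double negation
= r ∧ ¬r   — double negation
= False   — complement

contradiction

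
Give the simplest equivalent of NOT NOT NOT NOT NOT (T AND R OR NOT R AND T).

NOT NOT NOT NOT NOT (T AND R OR NOT R AND T)
= NOT NOT NOT NOT NOT T   — distribution
= NOT NOT NOT T   — double negation
= NOT T   — double negation

NOT T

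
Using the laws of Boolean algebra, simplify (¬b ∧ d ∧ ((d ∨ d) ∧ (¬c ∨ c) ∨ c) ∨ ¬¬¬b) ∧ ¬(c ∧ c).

(¬b ∧ d ∧ ((d ∨ d) ∧ (¬c ∨ c) ∨ c) ∨ ¬¬¬b) ∧ ¬(c ∧ c)
= (¬b ∧ d ∧ (d ∨ d ∨ c) ∨ ¬¬¬b) ∧ ¬(c ∧ c)   (complement / identity)
= (¬b ∧ d ∧ (d ∨ d ∨ c) ∨ ¬b) ∧ ¬(c ∧ c)   (double negation)
= (¬b ∧ d ∧ (d ∨ d ∨ c) ∨ ¬b) ∧ ¬c   (idempotence)
= (¬b ∧ d ∧ (d ∨ c) ∨ ¬b) ∧ ¬c   (idempotence)
= (¬b ∧ d ∨ ¬b) ∧ ¬c   (absorption)
= ¬b ∧ ¬c   (absorption)

¬b ∧ ¬c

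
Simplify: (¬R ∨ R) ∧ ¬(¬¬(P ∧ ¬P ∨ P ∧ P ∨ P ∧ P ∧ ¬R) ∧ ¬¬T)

(¬R ∨ R) ∧ ¬(¬¬(P ∧ ¬P ∨ P ∧ P ∨ P ∧ P ∧ ¬R) ∧ ¬¬T)
= ¬(¬¬(P ∧ ¬P ∨ P ∧ P ∨ P ∧ P ∧ ¬R) ∧ ¬¬T)   [complement / identity]
= ¬(¬¬(P ∧ ¬P ∨ P ∧ P) ∧ ¬¬T)   [absorption]
= ¬(¬¬P ∧ ¬¬T)   [distribution]
= ¬P ∨ ¬T   [De Morgan]

¬P ∨ ¬T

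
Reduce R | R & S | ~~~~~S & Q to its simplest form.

R | R & S | ~~~~~S & Q
= R | ~~~~~S & Q   (absorption)
= R | ~~~S & Q   (double negation)
= R | ~S & Q   (double negation)

R | ~S & Q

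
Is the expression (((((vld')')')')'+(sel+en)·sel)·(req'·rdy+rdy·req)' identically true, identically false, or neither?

(((((vld')')')')'+(sel+en)·sel)·(req'·rdy+rdy·req)'
= (((vld')')'+(sel+en)·sel)·(req'·rdy+rdy·req)'   [double negation]
= (((vld')')'+(sel+en)·sel)·rdy'   [distribution]
= (((vld')')'+sel)·rdy'   [absorption]
= (vld'+sel)·rdy'   [double negation]
This depends on rdy, sel, vld, so it is not a constant.

neither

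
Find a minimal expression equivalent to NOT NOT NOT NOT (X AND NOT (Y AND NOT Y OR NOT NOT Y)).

X AND NOT Y

NOT NOT NOT NOT (X AND NOT (Y AND NOT Y OR NOT NOT Y))
= NOT NOT NOT NOT (X AND NOT (Y AND NOT Y OR Y))   — double negation
= NOT NOT NOT NOT (X AND NOT Y)   — complement / identity
= NOT NOT (X AND NOT Y)   — double negation
= X AND NOT Y   — double negation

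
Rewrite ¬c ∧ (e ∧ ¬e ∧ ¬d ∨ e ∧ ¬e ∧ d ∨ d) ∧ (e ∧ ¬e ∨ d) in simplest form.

¬c ∧ (e ∧ ¬e ∧ ¬d ∨ e ∧ ¬e ∧ d ∨ d) ∧ (e ∧ ¬e ∨ d)
= ¬c ∧ (e ∧ ¬e ∨ d) ∧ (e ∧ ¬e ∨ d)
= ¬c ∧ (e ∧ ¬e ∨ d)
= ¬c ∧ d

¬c ∧ d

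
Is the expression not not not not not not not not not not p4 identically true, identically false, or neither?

neither

not not not not not not not not not not p4
= not not not not not not not not p4
= not not not not not not p4
= not not not not p4
= not not p4
= p4
This depends on p4, so it is not a constant.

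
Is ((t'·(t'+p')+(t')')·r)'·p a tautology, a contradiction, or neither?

((t'·(t'+p')+(t')')·r)'·p
= ((t'+(t')')·r)'·p   — absorption
= ((t'+t)·r)'·p   — double negation
= r'·p   — complement / identity
This depends on p, r, so it is not a constant.

neither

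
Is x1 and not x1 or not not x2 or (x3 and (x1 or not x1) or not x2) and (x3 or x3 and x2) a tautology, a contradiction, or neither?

neither

x1 and not x1 or not not x2 or (x3 and (x1 or not x1) or not x2) and (x3 or x3 and x2)
= x1 and not x1 or not not x2 or (x3 or not x2) and (x3 or x3 and x2)   (complement / identity)
= x1 and not x1 or not not x2 or (x3 or not x2) and x3   (absorption)
= not not x2 or (x3 or not x2) and x3   (complement / identity)
= not not x2 or x3   (absorption)
= x2 or x3   (double negation)
This depends on x2, x3, so it is not a constant.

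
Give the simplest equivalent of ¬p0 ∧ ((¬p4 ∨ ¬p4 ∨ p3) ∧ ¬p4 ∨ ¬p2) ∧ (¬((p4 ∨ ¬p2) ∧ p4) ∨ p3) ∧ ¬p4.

¬p0 ∧ ((¬p4 ∨ ¬p4 ∨ p3) ∧ ¬p4 ∨ ¬p2) ∧ (¬((p4 ∨ ¬p2) ∧ p4) ∨ p3) ∧ ¬p4
= ¬p0 ∧ ((¬p4 ∨ ¬p4 ∨ p3) ∧ ¬p4 ∨ ¬p2) ∧ (¬p4 ∨ p3) ∧ ¬p4   (absorption)
= ¬p0 ∧ ((¬p4 ∨ p3) ∧ ¬p4 ∨ ¬p2) ∧ (¬p4 ∨ p3) ∧ ¬p4   (idempotence)
= ¬p0 ∧ (¬p4 ∨ p3) ∧ ¬p4   (absorption)
= ¬p0 ∧ ¬p4   (absorption)

¬p0 ∧ ¬p4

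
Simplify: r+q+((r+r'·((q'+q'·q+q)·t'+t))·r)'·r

r+q

r+q+((r+r'·((q'+q'·q+q)·t'+t))·r)'·r
= r+q+((r+r'·((q'+q)·t'+t))·r)'·r   (complement / identity)
= r+q+((r+r'·(t'+t))·r)'·r   (complement / identity)
= r+q+((r+r')·r)'·r   (complement / identity)
= r+q+r'·r   (complement / identity)
= r+q   (complement / identity)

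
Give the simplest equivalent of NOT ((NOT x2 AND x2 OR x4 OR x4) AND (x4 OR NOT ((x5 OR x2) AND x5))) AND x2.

NOT x4 AND x2

NOT ((NOT x2 AND x2 OR x4 OR x4) AND (x4 OR NOT ((x5 OR x2) AND x5))) AND x2
= NOT ((x4 OR x4) AND (x4 OR NOT ((x5 OR x2) AND x5))) AND x2   [complement / identity]
= NOT (x4 AND NOT ((x5 OR x2) AND x5) OR x4) AND x2   [distribution]
= NOT (x4 AND NOT x5 OR x4) AND x2   [absorption]
= NOT x4 AND x2   [absorption]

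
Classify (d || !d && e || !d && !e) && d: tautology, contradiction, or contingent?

(d || !d && e || !d && !e) && d
= (d || !d) && d
= d
This depends on d, so it is not a constant.

contingent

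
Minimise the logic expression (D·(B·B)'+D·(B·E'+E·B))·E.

(D·(B·B)'+D·(B·E'+E·B))·E
= (D·(B·B)'+D·B)·E   (distribution)
= (D·B'+D·B)·E   (idempotence)
= D·E   (distribution)

D·E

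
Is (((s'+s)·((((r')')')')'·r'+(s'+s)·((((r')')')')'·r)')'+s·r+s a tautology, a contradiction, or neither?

(((s'+s)·((((r')')')')'·r'+(s'+s)·((((r')')')')'·r)')'+s·r+s
= (((s'+s)·((((r')')')')')')'+s·r+s   [distribution]
= ((((((r')')')')')')'+s·r+s   [complement / identity]
= ((((((r')')')')')')'+s   [absorption]
= ((((r')')')')'+s   [double negation]
= ((r')')'+s   [double negation]
= r'+s   [double negation]
This depends on r, s, so it is not a constant.

neither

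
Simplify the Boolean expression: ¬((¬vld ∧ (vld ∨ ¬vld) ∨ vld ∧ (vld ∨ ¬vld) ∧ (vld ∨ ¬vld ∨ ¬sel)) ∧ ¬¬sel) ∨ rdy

¬sel ∨ rdy

¬((¬vld ∧ (vld ∨ ¬vld) ∨ vld ∧ (vld ∨ ¬vld) ∧ (vld ∨ ¬vld ∨ ¬sel)) ∧ ¬¬sel) ∨ rdy
= ¬((¬vld ∧ (vld ∨ ¬vld) ∨ vld ∧ (vld ∨ ¬vld)) ∧ ¬¬sel) ∨ rdy   [absorption]
= ¬((¬vld ∧ (vld ∨ ¬vld) ∨ vld ∧ (vld ∨ ¬vld)) ∧ sel) ∨ rdy   [double negation]
= ¬((vld ∨ ¬vld) ∧ sel) ∨ rdy   [distribution]
= ¬sel ∨ rdy   [complement / identity]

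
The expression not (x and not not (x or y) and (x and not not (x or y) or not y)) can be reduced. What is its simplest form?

not (x and not not (x or y) and (x and not not (x or y) or not y))
= not (x and not not (x or y))
= not (x and (x or y))
= not x

not x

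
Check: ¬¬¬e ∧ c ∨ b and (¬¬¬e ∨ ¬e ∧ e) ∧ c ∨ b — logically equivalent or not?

Yes

E1: ¬¬¬e ∧ c ∨ b
    = ¬e ∧ c ∨ b   (double negation)
E2: (¬¬¬e ∨ ¬e ∧ e) ∧ c ∨ b
    = ¬¬¬e ∧ c ∨ b   (complement / identity)
    = ¬e ∧ c ∨ b   (double negation)
Both reduce to ¬e ∧ c ∨ b, so they are equivalent.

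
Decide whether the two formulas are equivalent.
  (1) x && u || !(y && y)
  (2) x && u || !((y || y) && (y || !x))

Yes

E1: x && u || !(y && y)
    = x && u || !y   — idempotence
E2: x && u || !((y || y) && (y || !x))
    = x && u || !(y && !x || y)   — distribution
    = x && u || !y   — absorption
Both reduce to x && u || !y, so they are equivalent.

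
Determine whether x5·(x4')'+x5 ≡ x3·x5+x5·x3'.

E1: x5·(x4')'+x5
    = x5·x4+x5
    = x5
E2: x3·x5+x5·x3'
    = x5
Both reduce to x5, so they are equivalent.

Yes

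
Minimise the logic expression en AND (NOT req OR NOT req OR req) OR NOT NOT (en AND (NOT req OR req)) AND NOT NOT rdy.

en

en AND (NOT req OR NOT req OR req) OR NOT NOT (en AND (NOT req OR req)) AND NOT NOT rdy
= en AND (NOT req OR NOT req OR req) OR NOT NOT (en AND (NOT req OR req)) AND rdy
= en AND (NOT req OR NOT req OR req) OR en AND (NOT req OR req) AND rdy
= en AND (NOT req OR req) OR en AND (NOT req OR req) AND rdy
= en AND (NOT req OR req)
= en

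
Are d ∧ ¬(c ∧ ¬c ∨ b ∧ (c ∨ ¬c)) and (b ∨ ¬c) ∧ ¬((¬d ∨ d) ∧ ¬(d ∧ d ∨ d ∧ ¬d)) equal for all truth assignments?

E1: d ∧ ¬(c ∧ ¬c ∨ b ∧ (c ∨ ¬c))
    = d ∧ ¬(c ∧ ¬c ∨ b)   [complement / identity]
    = d ∧ ¬b   [complement / identity]
E2: (b ∨ ¬c) ∧ ¬((¬d ∨ d) ∧ ¬(d ∧ d ∨ d ∧ ¬d))
    = (b ∨ ¬c) ∧ ¬((¬d ∨ d) ∧ ¬d)   [distribution]
    = (b ∨ ¬c) ∧ ¬¬d   [complement / identity]
    = (b ∨ ¬c) ∧ d   [double negation]
These differ: at b=1, c=0, d=1, E1 = 0 but E2 = 1.

No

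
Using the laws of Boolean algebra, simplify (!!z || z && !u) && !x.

(!!z || z && !u) && !x
= (z || z && !u) && !x   [double negation]
= z && !x   [absorption]

z && !x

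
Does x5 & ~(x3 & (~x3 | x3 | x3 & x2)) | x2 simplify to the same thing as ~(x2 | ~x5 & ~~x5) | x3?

E1: x5 & ~(x3 & (~x3 | x3 | x3 & x2)) | x2
    = x5 & ~(x3 & (~x3 | x3)) | x2
    = x5 & ~x3 | x2
E2: ~(x2 | ~x5 & ~~x5) | x3
    = ~(x2 | ~x5 & x5) | x3
    = ~x2 | x3
These differ: at x2=1, x3=0, x5=0, E1 = 1 but E2 = 0.

No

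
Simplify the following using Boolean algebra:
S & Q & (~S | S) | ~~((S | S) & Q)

S & Q & (~S | S) | ~~((S | S) & Q)
= S & Q & (~S | S) | ~~(S & Q)   — idempotence
= S & Q & (~S | S) | S & Q   — double negation
= S & Q | S & Q   — complement / identity
= S & Q   — idempotence

S & Q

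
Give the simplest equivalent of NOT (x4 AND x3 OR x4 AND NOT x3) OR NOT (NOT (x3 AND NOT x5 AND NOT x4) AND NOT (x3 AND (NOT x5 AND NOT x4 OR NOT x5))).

NOT (x4 AND x3 OR x4 AND NOT x3) OR NOT (NOT (x3 AND NOT x5 AND NOT x4) AND NOT (x3 AND (NOT x5 AND NOT x4 OR NOT x5)))
= NOT x4 OR NOT (NOT (x3 AND NOT x5 AND NOT x4) AND NOT (x3 AND (NOT x5 AND NOT x4 OR NOT x5)))
= NOT x4 OR NOT (NOT (x3 AND NOT x5 AND NOT x4) AND NOT (x3 AND NOT x5))
= NOT x4 OR x3 AND NOT x5 AND NOT x4 OR x3 AND NOT x5
= NOT x4 OR x3 AND NOT x5

NOT x4 OR x3 AND NOT x5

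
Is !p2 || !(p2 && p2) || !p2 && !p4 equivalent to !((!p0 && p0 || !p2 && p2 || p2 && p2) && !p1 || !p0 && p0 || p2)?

E1: !p2 || !(p2 && p2) || !p2 && !p4
    = !p2 || !p2 || !p2 && !p4   [idempotence]
    = !p2 || !p2   [absorption]
    = !p2   [idempotence]
E2: !((!p0 && p0 || !p2 && p2 || p2 && p2) && !p1 || !p0 && p0 || p2)
    = !((!p0 && p0 || p2) && !p1 || !p0 && p0 || p2)   [distribution]
    = !(!p0 && p0 || p2)   [absorption]
    = !p2   [complement / identity]
Both reduce to !p2, so they are equivalent.

Yes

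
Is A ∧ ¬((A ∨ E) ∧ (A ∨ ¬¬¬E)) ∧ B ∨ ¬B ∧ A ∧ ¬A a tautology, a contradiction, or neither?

contradiction

A ∧ ¬((A ∨ E) ∧ (A ∨ ¬¬¬E)) ∧ B ∨ ¬B ∧ A ∧ ¬A
= A ∧ ¬((A ∨ E) ∧ (A ∨ ¬E)) ∧ B ∨ ¬B ∧ A ∧ ¬A   (double negation)
= A ∧ ¬(A ∨ E ∧ ¬E) ∧ B ∨ ¬B ∧ A ∧ ¬A   (distribution)
= A ∧ ¬A ∧ B ∨ ¬B ∧ A ∧ ¬A   (complement / identity)
= A ∧ ¬A   (distribution)
= False   (complement)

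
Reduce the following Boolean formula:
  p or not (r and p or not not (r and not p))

p or not r

p or not (r and p or not not (r and not p))
= p or not (r and p or r and not p)   [double negation]
= p or not r   [distribution]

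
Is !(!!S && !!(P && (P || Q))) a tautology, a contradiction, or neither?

neither

!(!!S && !!(P && (P || Q)))
= !S || !(P && (P || Q))   — De Morgan
= !S || !P   — absorption
This depends on P, S, so it is not a constant.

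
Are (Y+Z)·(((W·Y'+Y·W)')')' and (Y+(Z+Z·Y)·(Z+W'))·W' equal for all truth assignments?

E1: (Y+Z)·(((W·Y'+Y·W)')')'
    = (Y+Z)·((W')')'   (distribution)
    = (Y+Z)·W'   (double negation)
E2: (Y+(Z+Z·Y)·(Z+W'))·W'
    = (Y+Z·(Z+W'))·W'   (absorption)
    = (Y+Z)·W'   (absorption)
Both reduce to (Y+Z)·W', so they are equivalent.

Yes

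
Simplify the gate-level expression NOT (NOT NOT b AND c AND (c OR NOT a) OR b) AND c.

NOT (NOT NOT b AND c AND (c OR NOT a) OR b) AND c
= NOT (NOT NOT b AND c OR b) AND c
= NOT (b AND c OR b) AND c
= NOT b AND c

NOT b AND c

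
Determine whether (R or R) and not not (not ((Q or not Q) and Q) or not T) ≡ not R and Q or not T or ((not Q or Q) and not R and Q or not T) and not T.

No

E1: (R or R) and not not (not ((Q or not Q) and Q) or not T)
    = (R or R) and not not (not Q or not T)   (complement / identity)
    = R and not not (not Q or not T)   (idempotence)
    = R and (not Q or not T)   (double negation)
E2: not R and Q or not T or ((not Q or Q) and not R and Q or not T) and not T
    = not R and Q or not T or (not R and Q or not T) and not T   (complement / identity)
    = not R and Q or not T   (absorption)
These differ: at Q=1, R=0, T=0, E1 = 0 but E2 = 1.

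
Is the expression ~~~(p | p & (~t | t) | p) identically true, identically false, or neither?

neither

~~~(p | p & (~t | t) | p)
= ~(p | p & (~t | t) | p)   [double negation]
= ~(p | p | p)   [complement / identity]
= ~(p | p)   [idempotence]
= ~p   [idempotence]
This depends on p, so it is not a constant.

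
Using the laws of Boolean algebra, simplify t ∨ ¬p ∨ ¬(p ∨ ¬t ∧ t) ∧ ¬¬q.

t ∨ ¬p

t ∨ ¬p ∨ ¬(p ∨ ¬t ∧ t) ∧ ¬¬q
= t ∨ ¬p ∨ ¬p ∧ ¬¬q
= t ∨ ¬p ∨ ¬p ∧ q
= t ∨ ¬p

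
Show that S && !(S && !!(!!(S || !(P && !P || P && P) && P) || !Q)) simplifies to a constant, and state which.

S && !(S && !!(!!(S || !(P && !P || P && P) && P) || !Q))
= S && !(S && !!(!!(S || !P && P) || !Q))   [distribution]
= S && !(S && (!!(S || !P && P) || !Q))   [double negation]
= S && !(S && (S || !P && P || !Q))   [double negation]
= S && !(S && (S || !Q))   [complement / identity]
= S && !S   [absorption]
= false   [complement]

false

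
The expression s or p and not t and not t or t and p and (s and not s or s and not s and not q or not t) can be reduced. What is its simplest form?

s or p and not t and not t or t and p and (s and not s or s and not s and not q or not t)
= s or p and not t and not t or t and p and (s and not s or not t)   (absorption)
= s or p and not t and not t or t and p and not t   (complement / identity)
= s or p and not t   (distribution)

s or p and not t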